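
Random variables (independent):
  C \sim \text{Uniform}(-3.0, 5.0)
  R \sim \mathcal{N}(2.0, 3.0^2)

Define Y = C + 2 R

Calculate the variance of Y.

For independent RVs: Var(aX + bY) = a²Var(X) + b²Var(Y)
Var(C) = 5.3333333
Var(R) = 9
Var(Y) = 1²*5.3333333 + 2²*9
= 1*5.3333333 + 4*9 = 41.333333

41.333333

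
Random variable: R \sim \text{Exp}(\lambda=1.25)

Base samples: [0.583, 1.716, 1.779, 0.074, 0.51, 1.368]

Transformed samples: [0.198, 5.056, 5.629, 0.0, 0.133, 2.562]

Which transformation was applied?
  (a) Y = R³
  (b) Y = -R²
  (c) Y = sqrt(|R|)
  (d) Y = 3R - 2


Checking option (a) Y = R³:
  R = 0.583 -> Y = 0.198 ✓
  R = 1.716 -> Y = 5.056 ✓
  R = 1.779 -> Y = 5.629 ✓
All samples match this transformation.

(a) R³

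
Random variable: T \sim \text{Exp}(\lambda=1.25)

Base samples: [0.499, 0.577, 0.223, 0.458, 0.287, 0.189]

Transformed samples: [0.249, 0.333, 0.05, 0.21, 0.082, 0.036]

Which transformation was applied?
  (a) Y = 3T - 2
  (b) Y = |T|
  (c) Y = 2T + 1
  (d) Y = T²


Checking option (d) Y = T²:
  T = 0.499 -> Y = 0.249 ✓
  T = 0.577 -> Y = 0.333 ✓
  T = 0.223 -> Y = 0.05 ✓
All samples match this transformation.

(d) T²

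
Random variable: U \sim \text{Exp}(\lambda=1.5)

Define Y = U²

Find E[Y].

E[U²] = Var(U) + (E[U])² = 0.44444444 + 0.44444444 = 0.88888889

0.88888889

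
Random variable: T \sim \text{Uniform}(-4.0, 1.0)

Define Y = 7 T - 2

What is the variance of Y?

For Y = aT + b: Var(Y) = a² * Var(T)
Var(T) = (1 + 4)^2/12 = 2.0833333
Var(Y) = 7² * 2.0833333 = 49 * 2.0833333 = 102.08333

102.08333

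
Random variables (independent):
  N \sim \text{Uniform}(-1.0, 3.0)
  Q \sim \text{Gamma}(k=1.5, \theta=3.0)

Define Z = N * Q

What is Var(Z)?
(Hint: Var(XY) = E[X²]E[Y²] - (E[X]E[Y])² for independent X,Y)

Var(XY) = E[X²]E[Y²] - (E[X]E[Y])²
E[N] = 1, Var(N) = 1.3333333
E[Q] = 4.5, Var(Q) = 13.5
E[N²] = 1.3333333 + 1² = 2.3333333
E[Q²] = 13.5 + 4.5² = 33.75
Var(Z) = 2.3333333*33.75 - (1*4.5)²
= 78.75 - 20.25 = 58.5

58.5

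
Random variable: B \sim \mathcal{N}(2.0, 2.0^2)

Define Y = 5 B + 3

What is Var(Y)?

For Y = aB + b: Var(Y) = a² * Var(B)
Var(B) = 2.0^2 = 4
Var(Y) = 5² * 4 = 25 * 4 = 100

100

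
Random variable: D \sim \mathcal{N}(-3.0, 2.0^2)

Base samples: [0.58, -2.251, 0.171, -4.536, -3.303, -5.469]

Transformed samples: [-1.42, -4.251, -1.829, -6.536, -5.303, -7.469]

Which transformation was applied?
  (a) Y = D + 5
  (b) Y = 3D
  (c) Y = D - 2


Checking option (c) Y = D - 2:
  D = 0.58 -> Y = -1.42 ✓
  D = -2.251 -> Y = -4.251 ✓
  D = 0.171 -> Y = -1.829 ✓
All samples match this transformation.

(c) D - 2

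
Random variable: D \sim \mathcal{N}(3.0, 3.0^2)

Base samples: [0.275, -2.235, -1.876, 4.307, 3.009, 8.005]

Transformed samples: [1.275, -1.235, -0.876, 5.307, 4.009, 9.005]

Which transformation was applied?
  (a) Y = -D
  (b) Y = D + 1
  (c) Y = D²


Checking option (b) Y = D + 1:
  D = 0.275 -> Y = 1.275 ✓
  D = -2.235 -> Y = -1.235 ✓
  D = -1.876 -> Y = -0.876 ✓
All samples match this transformation.

(b) D + 1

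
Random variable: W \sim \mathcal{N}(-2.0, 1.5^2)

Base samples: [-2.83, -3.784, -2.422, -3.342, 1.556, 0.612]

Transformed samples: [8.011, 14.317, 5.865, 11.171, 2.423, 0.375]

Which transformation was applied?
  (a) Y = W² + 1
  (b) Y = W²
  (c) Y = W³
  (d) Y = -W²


Checking option (b) Y = W²:
  W = -2.83 -> Y = 8.011 ✓
  W = -3.784 -> Y = 14.317 ✓
  W = -2.422 -> Y = 5.865 ✓
All samples match this transformation.

(b) W²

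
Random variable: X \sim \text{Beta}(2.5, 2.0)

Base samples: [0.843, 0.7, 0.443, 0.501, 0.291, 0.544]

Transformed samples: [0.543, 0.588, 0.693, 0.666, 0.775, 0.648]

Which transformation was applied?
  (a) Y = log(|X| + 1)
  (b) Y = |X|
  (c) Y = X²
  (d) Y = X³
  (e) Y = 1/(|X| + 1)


Checking option (e) Y = 1/(|X| + 1):
  X = 0.843 -> Y = 0.543 ✓
  X = 0.7 -> Y = 0.588 ✓
  X = 0.443 -> Y = 0.693 ✓
All samples match this transformation.

(e) 1/(|X| + 1)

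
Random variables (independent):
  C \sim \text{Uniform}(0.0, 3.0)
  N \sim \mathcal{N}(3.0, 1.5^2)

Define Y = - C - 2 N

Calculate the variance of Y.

For independent RVs: Var(aX + bY) = a²Var(X) + b²Var(Y)
Var(C) = 0.75
Var(N) = 2.25
Var(Y) = (-1)²*0.75 + (-2)²*2.25
= 1*0.75 + 4*2.25 = 9.75

9.75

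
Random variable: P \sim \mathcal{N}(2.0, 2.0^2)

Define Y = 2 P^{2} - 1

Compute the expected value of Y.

E[Y] = 2*E[P²] - 1
E[P] = 2
E[P²] = Var(P) + (E[P])² = 4 + 4 = 8
E[Y] = 2*8 - 1 = 15

15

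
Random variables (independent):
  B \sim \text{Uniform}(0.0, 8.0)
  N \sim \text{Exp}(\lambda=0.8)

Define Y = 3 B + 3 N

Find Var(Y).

For independent RVs: Var(aX + bY) = a²Var(X) + b²Var(Y)
Var(B) = 5.3333333
Var(N) = 1.5625
Var(Y) = 3²*5.3333333 + 3²*1.5625
= 9*5.3333333 + 9*1.5625 = 62.0625

62.0625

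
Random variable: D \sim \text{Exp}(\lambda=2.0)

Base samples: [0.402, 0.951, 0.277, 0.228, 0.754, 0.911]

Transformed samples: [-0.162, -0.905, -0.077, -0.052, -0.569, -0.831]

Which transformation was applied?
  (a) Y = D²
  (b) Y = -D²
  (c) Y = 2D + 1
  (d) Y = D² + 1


Checking option (b) Y = -D²:
  D = 0.402 -> Y = -0.162 ✓
  D = 0.951 -> Y = -0.905 ✓
  D = 0.277 -> Y = -0.077 ✓
All samples match this transformation.

(b) -D²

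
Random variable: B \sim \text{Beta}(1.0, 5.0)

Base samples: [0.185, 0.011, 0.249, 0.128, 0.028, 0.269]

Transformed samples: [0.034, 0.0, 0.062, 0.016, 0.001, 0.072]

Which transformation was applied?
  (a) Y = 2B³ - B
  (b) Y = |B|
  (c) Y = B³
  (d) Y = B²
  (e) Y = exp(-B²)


Checking option (d) Y = B²:
  B = 0.185 -> Y = 0.034 ✓
  B = 0.011 -> Y = 0.0 ✓
  B = 0.249 -> Y = 0.062 ✓
All samples match this transformation.

(d) B²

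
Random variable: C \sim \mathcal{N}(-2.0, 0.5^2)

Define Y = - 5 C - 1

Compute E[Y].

For Y = -5C - 1:
E[Y] = -5 * E[C] - 1
E[C] = -2.0 = -2
E[Y] = -5 * (-2) - 1 = 9

9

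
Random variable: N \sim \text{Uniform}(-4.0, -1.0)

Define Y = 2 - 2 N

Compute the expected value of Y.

For Y = -2N + 2:
E[Y] = -2 * E[N] + 2
E[N] = (-4 - 1)/2 = -2.5
E[Y] = -2 * (-2.5) + 2 = 7

7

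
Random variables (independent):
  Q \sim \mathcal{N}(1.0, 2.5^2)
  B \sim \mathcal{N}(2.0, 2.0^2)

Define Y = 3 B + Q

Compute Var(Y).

For independent RVs: Var(aX + bY) = a²Var(X) + b²Var(Y)
Var(Q) = 6.25
Var(B) = 4
Var(Y) = 1²*6.25 + 3²*4
= 1*6.25 + 9*4 = 42.25

42.25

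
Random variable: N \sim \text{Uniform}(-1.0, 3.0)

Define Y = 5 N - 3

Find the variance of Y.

For Y = aN + b: Var(Y) = a² * Var(N)
Var(N) = (3 + 1)^2/12 = 1.3333333
Var(Y) = 5² * 1.3333333 = 25 * 1.3333333 = 33.333333

33.333333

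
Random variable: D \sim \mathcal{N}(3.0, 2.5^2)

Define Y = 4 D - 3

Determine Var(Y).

For Y = aD + b: Var(Y) = a² * Var(D)
Var(D) = 2.5^2 = 6.25
Var(Y) = 4² * 6.25 = 16 * 6.25 = 100

100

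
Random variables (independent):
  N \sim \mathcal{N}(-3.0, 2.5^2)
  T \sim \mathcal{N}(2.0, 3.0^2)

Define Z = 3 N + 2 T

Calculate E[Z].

E[Z] = 3*E[N] + 2*E[T]
E[N] = -3
E[T] = 2
E[Z] = 3*(-3) + 2*2 = -5

-5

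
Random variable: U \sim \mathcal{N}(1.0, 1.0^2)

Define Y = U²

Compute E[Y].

E[U²] = Var(U) + (E[U])² = 1 + 1 = 2

2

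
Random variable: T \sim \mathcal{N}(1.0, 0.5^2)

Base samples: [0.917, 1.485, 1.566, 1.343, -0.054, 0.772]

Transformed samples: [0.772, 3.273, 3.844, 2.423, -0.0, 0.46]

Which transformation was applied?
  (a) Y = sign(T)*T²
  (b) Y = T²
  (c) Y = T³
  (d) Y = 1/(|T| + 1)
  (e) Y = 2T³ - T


Checking option (c) Y = T³:
  T = 0.917 -> Y = 0.772 ✓
  T = 1.485 -> Y = 3.273 ✓
  T = 1.566 -> Y = 3.844 ✓
All samples match this transformation.

(c) T³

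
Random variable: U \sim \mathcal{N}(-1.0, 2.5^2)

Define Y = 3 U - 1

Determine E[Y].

For Y = 3U - 1:
E[Y] = 3 * E[U] - 1
E[U] = -1.0 = -1
E[Y] = 3 * (-1) - 1 = -4

-4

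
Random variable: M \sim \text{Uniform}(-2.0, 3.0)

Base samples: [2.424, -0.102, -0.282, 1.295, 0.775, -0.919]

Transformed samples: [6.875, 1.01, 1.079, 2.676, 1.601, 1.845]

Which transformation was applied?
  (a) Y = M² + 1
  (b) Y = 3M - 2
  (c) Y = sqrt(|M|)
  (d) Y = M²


Checking option (a) Y = M² + 1:
  M = 2.424 -> Y = 6.875 ✓
  M = -0.102 -> Y = 1.01 ✓
  M = -0.282 -> Y = 1.079 ✓
All samples match this transformation.

(a) M² + 1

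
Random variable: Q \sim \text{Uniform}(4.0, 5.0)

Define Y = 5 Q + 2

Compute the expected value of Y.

For Y = 5Q + 2:
E[Y] = 5 * E[Q] + 2
E[Q] = (4 + 5)/2 = 4.5
E[Y] = 5 * 4.5 + 2 = 24.5

24.5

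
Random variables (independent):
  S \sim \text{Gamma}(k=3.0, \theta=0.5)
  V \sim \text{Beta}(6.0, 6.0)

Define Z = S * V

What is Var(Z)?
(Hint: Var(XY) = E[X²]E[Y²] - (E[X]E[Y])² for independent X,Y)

Var(XY) = E[X²]E[Y²] - (E[X]E[Y])²
E[S] = 1.5, Var(S) = 0.75
E[V] = 0.5, Var(V) = 0.019230769
E[S²] = 0.75 + 1.5² = 3
E[V²] = 0.019230769 + 0.5² = 0.26923077
Var(Z) = 3*0.26923077 - (1.5*0.5)²
= 0.80769231 - 0.5625 = 0.24519231

0.24519231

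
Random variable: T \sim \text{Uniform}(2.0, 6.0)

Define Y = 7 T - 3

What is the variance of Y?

For Y = aT + b: Var(Y) = a² * Var(T)
Var(T) = (6 - 2)^2/12 = 1.3333333
Var(Y) = 7² * 1.3333333 = 49 * 1.3333333 = 65.333333

65.333333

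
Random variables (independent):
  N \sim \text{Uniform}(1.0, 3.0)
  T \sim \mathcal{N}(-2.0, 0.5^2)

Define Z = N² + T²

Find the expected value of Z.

E[Z] = E[N²] + E[T²]
E[N²] = Var(N) + E[N]² = 0.33333333 + 4 = 4.3333333
E[T²] = Var(T) + E[T]² = 0.25 + 4 = 4.25
E[Z] = 4.3333333 + 4.25 = 8.5833333

8.5833333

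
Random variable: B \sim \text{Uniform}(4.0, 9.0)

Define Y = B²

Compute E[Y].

E[B²] = Var(B) + (E[B])² = 2.0833333 + 42.25 = 44.333333

44.333333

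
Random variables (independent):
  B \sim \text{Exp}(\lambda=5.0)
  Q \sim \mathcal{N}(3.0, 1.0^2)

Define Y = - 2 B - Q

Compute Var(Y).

For independent RVs: Var(aX + bY) = a²Var(X) + b²Var(Y)
Var(B) = 0.04
Var(Q) = 1
Var(Y) = (-2)²*0.04 + (-1)²*1
= 4*0.04 + 1*1 = 1.16

1.16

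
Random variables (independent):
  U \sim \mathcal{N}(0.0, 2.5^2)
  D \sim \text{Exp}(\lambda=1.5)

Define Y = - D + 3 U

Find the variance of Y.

For independent RVs: Var(aX + bY) = a²Var(X) + b²Var(Y)
Var(U) = 6.25
Var(D) = 0.44444444
Var(Y) = 3²*6.25 + (-1)²*0.44444444
= 9*6.25 + 1*0.44444444 = 56.694444

56.694444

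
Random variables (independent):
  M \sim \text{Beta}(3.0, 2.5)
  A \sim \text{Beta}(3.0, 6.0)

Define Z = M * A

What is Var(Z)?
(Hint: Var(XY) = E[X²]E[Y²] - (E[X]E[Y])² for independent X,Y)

Var(XY) = E[X²]E[Y²] - (E[X]E[Y])²
E[M] = 0.54545455, Var(M) = 0.038143675
E[A] = 0.33333333, Var(A) = 0.022222222
E[M²] = 0.038143675 + 0.54545455² = 0.33566434
E[A²] = 0.022222222 + 0.33333333² = 0.13333333
Var(Z) = 0.33566434*0.13333333 - (0.54545455*0.33333333)²
= 0.044755245 - 0.033057851 = 0.011697394

0.011697394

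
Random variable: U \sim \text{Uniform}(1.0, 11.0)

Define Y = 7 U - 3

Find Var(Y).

For Y = aU + b: Var(Y) = a² * Var(U)
Var(U) = (11 - 1)^2/12 = 8.3333333
Var(Y) = 7² * 8.3333333 = 49 * 8.3333333 = 408.33333

408.33333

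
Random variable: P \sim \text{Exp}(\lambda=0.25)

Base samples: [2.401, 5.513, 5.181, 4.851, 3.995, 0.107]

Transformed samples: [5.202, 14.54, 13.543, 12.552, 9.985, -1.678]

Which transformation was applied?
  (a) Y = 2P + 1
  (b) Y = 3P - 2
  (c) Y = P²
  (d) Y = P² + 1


Checking option (b) Y = 3P - 2:
  P = 2.401 -> Y = 5.202 ✓
  P = 5.513 -> Y = 14.54 ✓
  P = 5.181 -> Y = 13.543 ✓
All samples match this transformation.

(b) 3P - 2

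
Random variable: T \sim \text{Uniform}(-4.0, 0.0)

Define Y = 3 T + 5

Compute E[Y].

For Y = 3T + 5:
E[Y] = 3 * E[T] + 5
E[T] = (-4 + 0)/2 = -2
E[Y] = 3 * (-2) + 5 = -1

-1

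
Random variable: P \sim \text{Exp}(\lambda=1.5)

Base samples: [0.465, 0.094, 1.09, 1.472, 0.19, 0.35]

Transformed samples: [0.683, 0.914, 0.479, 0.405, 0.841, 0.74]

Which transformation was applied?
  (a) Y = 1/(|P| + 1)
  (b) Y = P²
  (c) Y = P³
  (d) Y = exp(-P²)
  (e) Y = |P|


Checking option (a) Y = 1/(|P| + 1):
  P = 0.465 -> Y = 0.683 ✓
  P = 0.094 -> Y = 0.914 ✓
  P = 1.09 -> Y = 0.479 ✓
All samples match this transformation.

(a) 1/(|P| + 1)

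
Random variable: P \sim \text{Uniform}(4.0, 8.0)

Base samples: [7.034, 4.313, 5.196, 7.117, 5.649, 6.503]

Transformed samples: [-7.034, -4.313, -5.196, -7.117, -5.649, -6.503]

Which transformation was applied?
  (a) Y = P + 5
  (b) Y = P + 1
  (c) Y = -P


Checking option (c) Y = -P:
  P = 7.034 -> Y = -7.034 ✓
  P = 4.313 -> Y = -4.313 ✓
  P = 5.196 -> Y = -5.196 ✓
All samples match this transformation.

(c) -P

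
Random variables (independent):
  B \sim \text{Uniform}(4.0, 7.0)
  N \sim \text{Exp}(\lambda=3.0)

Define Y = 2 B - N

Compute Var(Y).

For independent RVs: Var(aX + bY) = a²Var(X) + b²Var(Y)
Var(B) = 0.75
Var(N) = 0.11111111
Var(Y) = 2²*0.75 + (-1)²*0.11111111
= 4*0.75 + 1*0.11111111 = 3.1111111

3.1111111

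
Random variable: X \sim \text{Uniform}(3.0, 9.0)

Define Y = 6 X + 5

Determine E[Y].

For Y = 6X + 5:
E[Y] = 6 * E[X] + 5
E[X] = (3 + 9)/2 = 6
E[Y] = 6 * 6 + 5 = 41

41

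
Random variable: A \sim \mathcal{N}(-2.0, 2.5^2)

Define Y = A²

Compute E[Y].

E[A²] = Var(A) + (E[A])² = 6.25 + 4 = 10.25

10.25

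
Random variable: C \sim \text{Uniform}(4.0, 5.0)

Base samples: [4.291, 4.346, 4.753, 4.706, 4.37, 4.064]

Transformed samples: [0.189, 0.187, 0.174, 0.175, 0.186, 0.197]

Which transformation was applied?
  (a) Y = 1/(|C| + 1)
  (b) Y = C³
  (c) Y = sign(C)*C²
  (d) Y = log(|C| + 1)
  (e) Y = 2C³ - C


Checking option (a) Y = 1/(|C| + 1):
  C = 4.291 -> Y = 0.189 ✓
  C = 4.346 -> Y = 0.187 ✓
  C = 4.753 -> Y = 0.174 ✓
All samples match this transformation.

(a) 1/(|C| + 1)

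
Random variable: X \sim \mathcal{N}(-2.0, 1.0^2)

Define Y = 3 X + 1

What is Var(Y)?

For Y = aX + b: Var(Y) = a² * Var(X)
Var(X) = 1.0^2 = 1
Var(Y) = 3² * 1 = 9 * 1 = 9

9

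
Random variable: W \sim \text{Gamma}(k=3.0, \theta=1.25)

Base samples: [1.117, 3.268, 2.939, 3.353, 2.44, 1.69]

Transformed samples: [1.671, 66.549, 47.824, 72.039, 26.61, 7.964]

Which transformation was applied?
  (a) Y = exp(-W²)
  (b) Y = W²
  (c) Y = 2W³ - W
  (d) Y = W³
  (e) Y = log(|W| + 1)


Checking option (c) Y = 2W³ - W:
  W = 1.117 -> Y = 1.671 ✓
  W = 3.268 -> Y = 66.549 ✓
  W = 2.939 -> Y = 47.824 ✓
All samples match this transformation.

(c) 2W³ - W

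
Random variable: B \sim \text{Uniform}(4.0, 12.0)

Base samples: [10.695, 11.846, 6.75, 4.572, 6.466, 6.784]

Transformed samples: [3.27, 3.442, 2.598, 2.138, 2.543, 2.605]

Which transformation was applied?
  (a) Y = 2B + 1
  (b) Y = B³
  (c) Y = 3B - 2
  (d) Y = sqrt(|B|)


Checking option (d) Y = sqrt(|B|):
  B = 10.695 -> Y = 3.27 ✓
  B = 11.846 -> Y = 3.442 ✓
  B = 6.75 -> Y = 2.598 ✓
All samples match this transformation.

(d) sqrt(|B|)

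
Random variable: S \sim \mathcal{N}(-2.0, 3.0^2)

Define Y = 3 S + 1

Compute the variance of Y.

For Y = aS + b: Var(Y) = a² * Var(S)
Var(S) = 3.0^2 = 9
Var(Y) = 3² * 9 = 9 * 9 = 81

81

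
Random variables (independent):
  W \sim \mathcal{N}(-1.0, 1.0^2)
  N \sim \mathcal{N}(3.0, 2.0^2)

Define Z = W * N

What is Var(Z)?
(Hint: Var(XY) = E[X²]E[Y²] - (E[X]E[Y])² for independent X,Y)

Var(XY) = E[X²]E[Y²] - (E[X]E[Y])²
E[W] = -1, Var(W) = 1
E[N] = 3, Var(N) = 4
E[W²] = 1 + (-1)² = 2
E[N²] = 4 + 3² = 13
Var(Z) = 2*13 - (-1*3)²
= 26 - 9 = 17

17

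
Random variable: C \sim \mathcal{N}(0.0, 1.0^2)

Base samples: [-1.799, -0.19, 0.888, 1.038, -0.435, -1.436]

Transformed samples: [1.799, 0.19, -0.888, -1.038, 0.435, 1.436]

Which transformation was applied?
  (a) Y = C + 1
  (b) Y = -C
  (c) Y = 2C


Checking option (b) Y = -C:
  C = -1.799 -> Y = 1.799 ✓
  C = -0.19 -> Y = 0.19 ✓
  C = 0.888 -> Y = -0.888 ✓
All samples match this transformation.

(b) -C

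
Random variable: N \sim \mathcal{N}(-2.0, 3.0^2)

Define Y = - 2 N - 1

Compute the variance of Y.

For Y = aN + b: Var(Y) = a² * Var(N)
Var(N) = 3.0^2 = 9
Var(Y) = (-2)² * 9 = 4 * 9 = 36

36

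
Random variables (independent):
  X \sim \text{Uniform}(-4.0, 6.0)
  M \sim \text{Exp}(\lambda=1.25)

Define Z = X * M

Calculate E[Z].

For independent RVs: E[XY] = E[X]*E[Y]
E[X] = 1
E[M] = 0.8
E[Z] = 1 * 0.8 = 0.8

0.8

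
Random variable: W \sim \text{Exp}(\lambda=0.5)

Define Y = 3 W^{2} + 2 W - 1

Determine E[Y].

E[Y] = 3*E[W²] + 2*E[W] - 1
E[W] = 2
E[W²] = Var(W) + (E[W])² = 4 + 4 = 8
E[Y] = 3*8 + 2*2 - 1 = 27

27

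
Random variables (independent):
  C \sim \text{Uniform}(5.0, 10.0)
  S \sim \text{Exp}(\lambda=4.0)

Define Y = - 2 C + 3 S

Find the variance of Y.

For independent RVs: Var(aX + bY) = a²Var(X) + b²Var(Y)
Var(C) = 2.0833333
Var(S) = 0.0625
Var(Y) = (-2)²*2.0833333 + 3²*0.0625
= 4*2.0833333 + 9*0.0625 = 8.8958333

8.8958333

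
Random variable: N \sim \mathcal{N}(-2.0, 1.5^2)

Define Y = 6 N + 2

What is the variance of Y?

For Y = aN + b: Var(Y) = a² * Var(N)
Var(N) = 1.5^2 = 2.25
Var(Y) = 6² * 2.25 = 36 * 2.25 = 81

81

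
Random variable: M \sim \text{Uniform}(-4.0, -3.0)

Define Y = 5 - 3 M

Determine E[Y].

For Y = -3M + 5:
E[Y] = -3 * E[M] + 5
E[M] = (-4 - 3)/2 = -3.5
E[Y] = -3 * (-3.5) + 5 = 15.5

15.5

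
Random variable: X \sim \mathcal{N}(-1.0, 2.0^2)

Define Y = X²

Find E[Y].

Using E[X²] = Var(X) + (E[X])²:
E[X] = -1
Var(X) = 2.0^2 = 4
E[X²] = 4 + (-1)² = 4 + 1 = 5

5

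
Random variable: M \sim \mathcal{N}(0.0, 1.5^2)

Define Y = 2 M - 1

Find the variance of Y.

For Y = aM + b: Var(Y) = a² * Var(M)
Var(M) = 1.5^2 = 2.25
Var(Y) = 2² * 2.25 = 4 * 2.25 = 9

9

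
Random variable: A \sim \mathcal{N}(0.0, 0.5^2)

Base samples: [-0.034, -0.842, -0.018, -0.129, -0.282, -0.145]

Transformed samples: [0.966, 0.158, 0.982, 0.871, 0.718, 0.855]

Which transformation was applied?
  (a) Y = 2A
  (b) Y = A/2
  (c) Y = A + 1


Checking option (c) Y = A + 1:
  A = -0.034 -> Y = 0.966 ✓
  A = -0.842 -> Y = 0.158 ✓
  A = -0.018 -> Y = 0.982 ✓
All samples match this transformation.

(c) A + 1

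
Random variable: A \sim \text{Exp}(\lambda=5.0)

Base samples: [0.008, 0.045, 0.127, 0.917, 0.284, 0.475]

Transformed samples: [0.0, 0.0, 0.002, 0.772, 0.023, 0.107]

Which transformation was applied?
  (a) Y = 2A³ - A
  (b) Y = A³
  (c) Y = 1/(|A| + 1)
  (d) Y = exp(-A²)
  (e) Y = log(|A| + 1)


Checking option (b) Y = A³:
  A = 0.008 -> Y = 0.0 ✓
  A = 0.045 -> Y = 0.0 ✓
  A = 0.127 -> Y = 0.002 ✓
All samples match this transformation.

(b) A³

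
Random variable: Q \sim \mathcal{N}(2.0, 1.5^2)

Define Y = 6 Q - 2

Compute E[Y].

For Y = 6Q - 2:
E[Y] = 6 * E[Q] - 2
E[Q] = 2.0 = 2
E[Y] = 6 * 2 - 2 = 10

10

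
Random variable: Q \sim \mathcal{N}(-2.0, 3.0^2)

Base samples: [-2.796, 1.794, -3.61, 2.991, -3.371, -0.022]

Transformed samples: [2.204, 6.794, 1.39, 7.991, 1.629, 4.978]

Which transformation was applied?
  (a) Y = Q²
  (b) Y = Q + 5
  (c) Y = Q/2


Checking option (b) Y = Q + 5:
  Q = -2.796 -> Y = 2.204 ✓
  Q = 1.794 -> Y = 6.794 ✓
  Q = -3.61 -> Y = 1.39 ✓
All samples match this transformation.

(b) Q + 5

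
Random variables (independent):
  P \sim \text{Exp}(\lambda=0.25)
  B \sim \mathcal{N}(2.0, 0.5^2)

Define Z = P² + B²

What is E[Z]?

E[Z] = E[P²] + E[B²]
E[P²] = Var(P) + E[P]² = 16 + 16 = 32
E[B²] = Var(B) + E[B]² = 0.25 + 4 = 4.25
E[Z] = 32 + 4.25 = 36.25

36.25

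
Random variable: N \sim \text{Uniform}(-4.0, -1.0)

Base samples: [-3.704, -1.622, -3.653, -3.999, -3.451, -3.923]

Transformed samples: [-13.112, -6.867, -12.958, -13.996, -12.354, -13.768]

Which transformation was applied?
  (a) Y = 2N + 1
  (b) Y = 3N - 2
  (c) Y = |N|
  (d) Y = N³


Checking option (b) Y = 3N - 2:
  N = -3.704 -> Y = -13.112 ✓
  N = -1.622 -> Y = -6.867 ✓
  N = -3.653 -> Y = -12.958 ✓
All samples match this transformation.

(b) 3N - 2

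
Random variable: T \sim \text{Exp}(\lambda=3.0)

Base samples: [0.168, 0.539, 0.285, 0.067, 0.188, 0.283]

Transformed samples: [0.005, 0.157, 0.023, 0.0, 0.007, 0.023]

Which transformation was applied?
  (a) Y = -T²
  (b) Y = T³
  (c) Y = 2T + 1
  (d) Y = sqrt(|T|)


Checking option (b) Y = T³:
  T = 0.168 -> Y = 0.005 ✓
  T = 0.539 -> Y = 0.157 ✓
  T = 0.285 -> Y = 0.023 ✓
All samples match this transformation.

(b) T³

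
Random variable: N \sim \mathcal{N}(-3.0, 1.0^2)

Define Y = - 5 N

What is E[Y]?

For Y = -5N:
E[Y] = -5 * E[N]
E[N] = -3.0 = -3
E[Y] = -5 * (-3) = 15

15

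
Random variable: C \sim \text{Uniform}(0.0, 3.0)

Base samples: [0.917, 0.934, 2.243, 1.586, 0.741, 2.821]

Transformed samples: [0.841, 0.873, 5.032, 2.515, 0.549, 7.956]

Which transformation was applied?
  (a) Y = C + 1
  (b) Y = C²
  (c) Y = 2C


Checking option (b) Y = C²:
  C = 0.917 -> Y = 0.841 ✓
  C = 0.934 -> Y = 0.873 ✓
  C = 2.243 -> Y = 5.032 ✓
All samples match this transformation.

(b) C²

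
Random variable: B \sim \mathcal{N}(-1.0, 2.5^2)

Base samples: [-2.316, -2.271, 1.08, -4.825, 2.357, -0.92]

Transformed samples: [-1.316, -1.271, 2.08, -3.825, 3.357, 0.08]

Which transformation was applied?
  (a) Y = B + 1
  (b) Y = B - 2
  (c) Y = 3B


Checking option (a) Y = B + 1:
  B = -2.316 -> Y = -1.316 ✓
  B = -2.271 -> Y = -1.271 ✓
  B = 1.08 -> Y = 2.08 ✓
All samples match this transformation.

(a) B + 1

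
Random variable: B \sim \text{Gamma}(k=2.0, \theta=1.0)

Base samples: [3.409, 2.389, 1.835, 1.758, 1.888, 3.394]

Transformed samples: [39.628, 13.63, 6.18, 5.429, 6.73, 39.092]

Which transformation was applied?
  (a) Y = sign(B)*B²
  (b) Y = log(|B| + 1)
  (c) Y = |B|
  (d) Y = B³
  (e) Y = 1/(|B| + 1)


Checking option (d) Y = B³:
  B = 3.409 -> Y = 39.628 ✓
  B = 2.389 -> Y = 13.63 ✓
  B = 1.835 -> Y = 6.18 ✓
All samples match this transformation.

(d) B³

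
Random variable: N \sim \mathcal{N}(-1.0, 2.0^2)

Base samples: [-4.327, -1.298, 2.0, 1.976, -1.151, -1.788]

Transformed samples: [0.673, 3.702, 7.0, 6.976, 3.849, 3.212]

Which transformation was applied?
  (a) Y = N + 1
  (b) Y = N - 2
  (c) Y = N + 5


Checking option (c) Y = N + 5:
  N = -4.327 -> Y = 0.673 ✓
  N = -1.298 -> Y = 3.702 ✓
  N = 2.0 -> Y = 7.0 ✓
All samples match this transformation.

(c) N + 5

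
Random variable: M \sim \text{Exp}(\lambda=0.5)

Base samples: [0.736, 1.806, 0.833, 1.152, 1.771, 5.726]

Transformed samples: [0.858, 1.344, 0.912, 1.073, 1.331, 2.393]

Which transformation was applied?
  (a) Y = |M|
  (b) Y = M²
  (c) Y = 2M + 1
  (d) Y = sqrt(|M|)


Checking option (d) Y = sqrt(|M|):
  M = 0.736 -> Y = 0.858 ✓
  M = 1.806 -> Y = 1.344 ✓
  M = 0.833 -> Y = 0.912 ✓
All samples match this transformation.

(d) sqrt(|M|)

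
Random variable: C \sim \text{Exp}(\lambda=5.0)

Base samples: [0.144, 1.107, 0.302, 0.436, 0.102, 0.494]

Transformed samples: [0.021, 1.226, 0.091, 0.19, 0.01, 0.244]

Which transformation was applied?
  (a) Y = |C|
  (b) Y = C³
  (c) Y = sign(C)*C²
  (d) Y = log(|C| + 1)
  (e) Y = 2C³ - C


Checking option (c) Y = sign(C)*C²:
  C = 0.144 -> Y = 0.021 ✓
  C = 1.107 -> Y = 1.226 ✓
  C = 0.302 -> Y = 0.091 ✓
All samples match this transformation.

(c) sign(C)*C²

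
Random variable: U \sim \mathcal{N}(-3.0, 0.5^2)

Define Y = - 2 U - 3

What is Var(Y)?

For Y = aU + b: Var(Y) = a² * Var(U)
Var(U) = 0.5^2 = 0.25
Var(Y) = (-2)² * 0.25 = 4 * 0.25 = 1

1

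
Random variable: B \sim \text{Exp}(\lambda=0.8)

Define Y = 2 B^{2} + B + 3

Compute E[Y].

E[Y] = 2*E[B²] + 1*E[B] + 3
E[B] = 1.25
E[B²] = Var(B) + (E[B])² = 1.5625 + 1.5625 = 3.125
E[Y] = 2*3.125 + 1*1.25 + 3 = 10.5

10.5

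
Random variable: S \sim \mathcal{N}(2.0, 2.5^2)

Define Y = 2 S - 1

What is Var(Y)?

For Y = aS + b: Var(Y) = a² * Var(S)
Var(S) = 2.5^2 = 6.25
Var(Y) = 2² * 6.25 = 4 * 6.25 = 25

25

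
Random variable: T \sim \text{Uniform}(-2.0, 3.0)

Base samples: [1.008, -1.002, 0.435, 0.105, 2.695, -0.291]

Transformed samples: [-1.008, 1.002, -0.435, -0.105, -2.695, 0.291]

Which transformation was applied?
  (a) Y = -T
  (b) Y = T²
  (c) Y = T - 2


Checking option (a) Y = -T:
  T = 1.008 -> Y = -1.008 ✓
  T = -1.002 -> Y = 1.002 ✓
  T = 0.435 -> Y = -0.435 ✓
All samples match this transformation.

(a) -T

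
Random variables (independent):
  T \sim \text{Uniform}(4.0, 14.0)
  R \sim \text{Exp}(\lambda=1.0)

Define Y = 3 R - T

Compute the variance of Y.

For independent RVs: Var(aX + bY) = a²Var(X) + b²Var(Y)
Var(T) = 8.3333333
Var(R) = 1
Var(Y) = (-1)²*8.3333333 + 3²*1
= 1*8.3333333 + 9*1 = 17.333333

17.333333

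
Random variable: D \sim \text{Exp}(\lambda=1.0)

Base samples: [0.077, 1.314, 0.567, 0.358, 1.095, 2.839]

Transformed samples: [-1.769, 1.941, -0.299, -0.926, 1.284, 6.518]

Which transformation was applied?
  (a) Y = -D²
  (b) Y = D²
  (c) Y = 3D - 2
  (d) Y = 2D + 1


Checking option (c) Y = 3D - 2:
  D = 0.077 -> Y = -1.769 ✓
  D = 1.314 -> Y = 1.941 ✓
  D = 0.567 -> Y = -0.299 ✓
All samples match this transformation.

(c) 3D - 2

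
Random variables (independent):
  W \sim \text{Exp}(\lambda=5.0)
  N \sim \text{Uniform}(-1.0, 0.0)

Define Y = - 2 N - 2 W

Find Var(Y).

For independent RVs: Var(aX + bY) = a²Var(X) + b²Var(Y)
Var(W) = 0.04
Var(N) = 0.083333333
Var(Y) = (-2)²*0.04 + (-2)²*0.083333333
= 4*0.04 + 4*0.083333333 = 0.49333333

0.49333333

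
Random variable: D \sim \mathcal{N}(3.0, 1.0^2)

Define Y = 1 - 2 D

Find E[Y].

For Y = -2D + 1:
E[Y] = -2 * E[D] + 1
E[D] = 3.0 = 3
E[Y] = -2 * 3 + 1 = -5

-5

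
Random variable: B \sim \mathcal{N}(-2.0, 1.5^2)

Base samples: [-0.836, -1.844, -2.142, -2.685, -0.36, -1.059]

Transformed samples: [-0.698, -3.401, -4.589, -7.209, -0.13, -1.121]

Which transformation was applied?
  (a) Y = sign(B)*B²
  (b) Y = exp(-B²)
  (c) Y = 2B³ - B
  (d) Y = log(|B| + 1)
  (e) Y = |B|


Checking option (a) Y = sign(B)*B²:
  B = -0.836 -> Y = -0.698 ✓
  B = -1.844 -> Y = -3.401 ✓
  B = -2.142 -> Y = -4.589 ✓
All samples match this transformation.

(a) sign(B)*B²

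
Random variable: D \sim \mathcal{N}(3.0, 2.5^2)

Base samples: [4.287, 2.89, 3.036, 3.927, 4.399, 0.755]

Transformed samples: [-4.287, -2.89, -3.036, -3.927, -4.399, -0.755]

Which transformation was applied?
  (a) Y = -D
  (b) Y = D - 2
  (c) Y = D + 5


Checking option (a) Y = -D:
  D = 4.287 -> Y = -4.287 ✓
  D = 2.89 -> Y = -2.89 ✓
  D = 3.036 -> Y = -3.036 ✓
All samples match this transformation.

(a) -D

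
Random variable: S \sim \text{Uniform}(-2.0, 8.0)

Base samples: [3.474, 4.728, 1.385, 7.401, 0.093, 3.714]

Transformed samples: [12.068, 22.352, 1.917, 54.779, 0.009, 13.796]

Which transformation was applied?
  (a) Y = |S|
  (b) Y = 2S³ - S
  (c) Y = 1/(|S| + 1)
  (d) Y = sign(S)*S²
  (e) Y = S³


Checking option (d) Y = sign(S)*S²:
  S = 3.474 -> Y = 12.068 ✓
  S = 4.728 -> Y = 22.352 ✓
  S = 1.385 -> Y = 1.917 ✓
All samples match this transformation.

(d) sign(S)*S²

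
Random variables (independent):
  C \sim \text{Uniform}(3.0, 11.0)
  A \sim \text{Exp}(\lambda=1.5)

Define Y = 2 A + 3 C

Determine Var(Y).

For independent RVs: Var(aX + bY) = a²Var(X) + b²Var(Y)
Var(C) = 5.3333333
Var(A) = 0.44444444
Var(Y) = 3²*5.3333333 + 2²*0.44444444
= 9*5.3333333 + 4*0.44444444 = 49.777778

49.777778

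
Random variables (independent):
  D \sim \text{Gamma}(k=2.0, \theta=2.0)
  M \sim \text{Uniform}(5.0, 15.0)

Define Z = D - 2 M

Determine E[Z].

E[Z] = 1*E[D] - 2*E[M]
E[D] = 4
E[M] = 10
E[Z] = 1*4 - 2*10 = -16

-16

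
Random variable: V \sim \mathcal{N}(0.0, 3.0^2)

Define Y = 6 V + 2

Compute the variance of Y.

For Y = aV + b: Var(Y) = a² * Var(V)
Var(V) = 3.0^2 = 9
Var(Y) = 6² * 9 = 36 * 9 = 324

324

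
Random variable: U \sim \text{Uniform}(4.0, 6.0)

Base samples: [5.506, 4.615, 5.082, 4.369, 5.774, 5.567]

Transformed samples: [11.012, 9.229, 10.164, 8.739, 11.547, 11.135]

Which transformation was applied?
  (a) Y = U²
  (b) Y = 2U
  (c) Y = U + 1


Checking option (b) Y = 2U:
  U = 5.506 -> Y = 11.012 ✓
  U = 4.615 -> Y = 9.229 ✓
  U = 5.082 -> Y = 10.164 ✓
All samples match this transformation.

(b) 2U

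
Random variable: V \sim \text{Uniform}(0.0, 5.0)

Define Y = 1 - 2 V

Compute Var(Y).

For Y = aV + b: Var(Y) = a² * Var(V)
Var(V) = (5 - 0)^2/12 = 2.0833333
Var(Y) = (-2)² * 2.0833333 = 4 * 2.0833333 = 8.3333333

8.3333333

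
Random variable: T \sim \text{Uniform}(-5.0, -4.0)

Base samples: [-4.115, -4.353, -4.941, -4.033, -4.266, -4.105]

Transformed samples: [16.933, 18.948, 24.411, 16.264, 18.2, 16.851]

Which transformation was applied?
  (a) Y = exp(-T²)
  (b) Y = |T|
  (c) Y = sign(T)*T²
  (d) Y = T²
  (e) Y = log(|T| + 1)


Checking option (d) Y = T²:
  T = -4.115 -> Y = 16.933 ✓
  T = -4.353 -> Y = 18.948 ✓
  T = -4.941 -> Y = 24.411 ✓
All samples match this transformation.

(d) T²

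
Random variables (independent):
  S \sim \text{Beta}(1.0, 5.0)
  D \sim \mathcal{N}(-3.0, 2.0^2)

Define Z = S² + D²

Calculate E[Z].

E[Z] = E[S²] + E[D²]
E[S²] = Var(S) + E[S]² = 0.01984127 + 0.027777778 = 0.047619048
E[D²] = Var(D) + E[D]² = 4 + 9 = 13
E[Z] = 0.047619048 + 13 = 13.047619

13.047619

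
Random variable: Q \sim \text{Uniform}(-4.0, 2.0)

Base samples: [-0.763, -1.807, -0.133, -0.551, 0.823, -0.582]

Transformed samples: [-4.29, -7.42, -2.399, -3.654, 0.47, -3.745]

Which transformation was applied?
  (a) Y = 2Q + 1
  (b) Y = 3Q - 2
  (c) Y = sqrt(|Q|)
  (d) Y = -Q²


Checking option (b) Y = 3Q - 2:
  Q = -0.763 -> Y = -4.29 ✓
  Q = -1.807 -> Y = -7.42 ✓
  Q = -0.133 -> Y = -2.399 ✓
All samples match this transformation.

(b) 3Q - 2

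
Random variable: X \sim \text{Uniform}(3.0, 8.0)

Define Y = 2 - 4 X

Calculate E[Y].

For Y = -4X + 2:
E[Y] = -4 * E[X] + 2
E[X] = (3 + 8)/2 = 5.5
E[Y] = -4 * 5.5 + 2 = -20

-20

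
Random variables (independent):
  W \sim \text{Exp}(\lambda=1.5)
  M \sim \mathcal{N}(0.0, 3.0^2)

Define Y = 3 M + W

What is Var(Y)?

For independent RVs: Var(aX + bY) = a²Var(X) + b²Var(Y)
Var(W) = 0.44444444
Var(M) = 9
Var(Y) = 1²*0.44444444 + 3²*9
= 1*0.44444444 + 9*9 = 81.444444

81.444444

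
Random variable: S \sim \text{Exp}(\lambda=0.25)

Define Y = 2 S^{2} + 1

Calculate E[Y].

E[Y] = 2*E[S²] + 1
E[S] = 4
E[S²] = Var(S) + (E[S])² = 16 + 16 = 32
E[Y] = 2*32 + 1 = 65

65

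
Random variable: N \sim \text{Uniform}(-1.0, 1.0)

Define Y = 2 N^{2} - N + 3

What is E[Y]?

E[Y] = 2*E[N²] - 1*E[N] + 3
E[N] = 0
E[N²] = Var(N) + (E[N])² = 0.33333333 + 0 = 0.33333333
E[Y] = 2*0.33333333 - 1*0 + 3 = 3.6666667

3.6666667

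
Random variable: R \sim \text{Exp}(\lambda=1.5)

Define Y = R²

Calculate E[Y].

Using E[X²] = Var(X) + (E[X])²:
E[R] = 0.66666667
Var(R) = 1/1.5^2 = 0.44444444
E[R²] = 0.44444444 + 0.66666667² = 0.44444444 + 0.44444444 = 0.88888889

0.88888889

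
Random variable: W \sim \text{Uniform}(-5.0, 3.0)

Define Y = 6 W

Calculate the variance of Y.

For Y = aW + b: Var(Y) = a² * Var(W)
Var(W) = (3 + 5)^2/12 = 5.3333333
Var(Y) = 6² * 5.3333333 = 36 * 5.3333333 = 192

192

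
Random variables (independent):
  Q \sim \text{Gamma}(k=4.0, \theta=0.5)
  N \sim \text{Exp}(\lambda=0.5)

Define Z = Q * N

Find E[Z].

For independent RVs: E[XY] = E[X]*E[Y]
E[Q] = 2
E[N] = 2
E[Z] = 2 * 2 = 4

4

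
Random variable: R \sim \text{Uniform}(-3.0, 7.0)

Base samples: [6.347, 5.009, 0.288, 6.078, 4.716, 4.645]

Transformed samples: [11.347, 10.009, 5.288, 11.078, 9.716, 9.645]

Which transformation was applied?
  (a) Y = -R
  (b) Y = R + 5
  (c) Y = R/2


Checking option (b) Y = R + 5:
  R = 6.347 -> Y = 11.347 ✓
  R = 5.009 -> Y = 10.009 ✓
  R = 0.288 -> Y = 5.288 ✓
All samples match this transformation.

(b) R + 5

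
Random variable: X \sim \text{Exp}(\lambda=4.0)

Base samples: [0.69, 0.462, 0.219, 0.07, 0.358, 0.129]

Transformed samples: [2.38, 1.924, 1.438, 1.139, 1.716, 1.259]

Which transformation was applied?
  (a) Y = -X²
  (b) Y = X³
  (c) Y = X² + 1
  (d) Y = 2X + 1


Checking option (d) Y = 2X + 1:
  X = 0.69 -> Y = 2.38 ✓
  X = 0.462 -> Y = 1.924 ✓
  X = 0.219 -> Y = 1.438 ✓
All samples match this transformation.

(d) 2X + 1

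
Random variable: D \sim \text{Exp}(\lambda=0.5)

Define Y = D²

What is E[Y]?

E[D²] = Var(D) + (E[D])² = 4 + 4 = 8

8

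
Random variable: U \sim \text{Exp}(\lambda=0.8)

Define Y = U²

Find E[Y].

Using E[X²] = Var(X) + (E[X])²:
E[U] = 1.25
Var(U) = 1/0.8^2 = 1.5625
E[U²] = 1.5625 + 1.25² = 1.5625 + 1.5625 = 3.125

3.125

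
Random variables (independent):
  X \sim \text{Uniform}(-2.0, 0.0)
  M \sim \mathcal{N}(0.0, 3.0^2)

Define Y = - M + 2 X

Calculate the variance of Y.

For independent RVs: Var(aX + bY) = a²Var(X) + b²Var(Y)
Var(X) = 0.33333333
Var(M) = 9
Var(Y) = 2²*0.33333333 + (-1)²*9
= 4*0.33333333 + 1*9 = 10.333333

10.333333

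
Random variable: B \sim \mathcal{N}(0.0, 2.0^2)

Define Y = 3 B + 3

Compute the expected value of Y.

For Y = 3B + 3:
E[Y] = 3 * E[B] + 3
E[B] = 0.0 = 0
E[Y] = 3 * 0 + 3 = 3

3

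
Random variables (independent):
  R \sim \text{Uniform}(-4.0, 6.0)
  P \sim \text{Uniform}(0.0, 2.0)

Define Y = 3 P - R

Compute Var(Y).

For independent RVs: Var(aX + bY) = a²Var(X) + b²Var(Y)
Var(R) = 8.3333333
Var(P) = 0.33333333
Var(Y) = (-1)²*8.3333333 + 3²*0.33333333
= 1*8.3333333 + 9*0.33333333 = 11.333333

11.333333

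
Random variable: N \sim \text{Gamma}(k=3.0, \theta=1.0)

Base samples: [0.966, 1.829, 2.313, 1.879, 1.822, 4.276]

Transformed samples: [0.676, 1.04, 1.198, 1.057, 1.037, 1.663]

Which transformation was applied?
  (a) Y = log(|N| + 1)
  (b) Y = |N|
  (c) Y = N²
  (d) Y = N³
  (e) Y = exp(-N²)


Checking option (a) Y = log(|N| + 1):
  N = 0.966 -> Y = 0.676 ✓
  N = 1.829 -> Y = 1.04 ✓
  N = 2.313 -> Y = 1.198 ✓
All samples match this transformation.

(a) log(|N| + 1)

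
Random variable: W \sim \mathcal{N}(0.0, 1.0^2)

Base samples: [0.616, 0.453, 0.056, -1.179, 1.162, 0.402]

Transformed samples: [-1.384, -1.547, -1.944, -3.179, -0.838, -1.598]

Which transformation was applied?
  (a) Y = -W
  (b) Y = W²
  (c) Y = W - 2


Checking option (c) Y = W - 2:
  W = 0.616 -> Y = -1.384 ✓
  W = 0.453 -> Y = -1.547 ✓
  W = 0.056 -> Y = -1.944 ✓
All samples match this transformation.

(c) W - 2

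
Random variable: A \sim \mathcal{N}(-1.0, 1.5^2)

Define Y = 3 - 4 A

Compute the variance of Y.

For Y = aA + b: Var(Y) = a² * Var(A)
Var(A) = 1.5^2 = 2.25
Var(Y) = (-4)² * 2.25 = 16 * 2.25 = 36

36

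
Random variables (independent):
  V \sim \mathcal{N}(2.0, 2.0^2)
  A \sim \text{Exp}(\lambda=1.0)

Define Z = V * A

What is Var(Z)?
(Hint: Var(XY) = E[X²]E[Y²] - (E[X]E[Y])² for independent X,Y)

Var(XY) = E[X²]E[Y²] - (E[X]E[Y])²
E[V] = 2, Var(V) = 4
E[A] = 1, Var(A) = 1
E[V²] = 4 + 2² = 8
E[A²] = 1 + 1² = 2
Var(Z) = 8*2 - (2*1)²
= 16 - 4 = 12

12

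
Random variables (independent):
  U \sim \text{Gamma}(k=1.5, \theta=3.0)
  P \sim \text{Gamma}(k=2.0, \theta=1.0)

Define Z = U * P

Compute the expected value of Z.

For independent RVs: E[XY] = E[X]*E[Y]
E[U] = 4.5
E[P] = 2
E[Z] = 4.5 * 2 = 9

9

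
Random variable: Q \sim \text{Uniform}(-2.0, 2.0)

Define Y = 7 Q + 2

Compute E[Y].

For Y = 7Q + 2:
E[Y] = 7 * E[Q] + 2
E[Q] = (-2 + 2)/2 = 0
E[Y] = 7 * 0 + 2 = 2

2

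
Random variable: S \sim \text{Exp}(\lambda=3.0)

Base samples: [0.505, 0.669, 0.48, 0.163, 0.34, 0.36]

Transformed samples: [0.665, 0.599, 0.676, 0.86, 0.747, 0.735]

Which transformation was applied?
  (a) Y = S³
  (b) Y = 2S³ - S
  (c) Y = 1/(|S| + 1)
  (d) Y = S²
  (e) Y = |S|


Checking option (c) Y = 1/(|S| + 1):
  S = 0.505 -> Y = 0.665 ✓
  S = 0.669 -> Y = 0.599 ✓
  S = 0.48 -> Y = 0.676 ✓
All samples match this transformation.

(c) 1/(|S| + 1)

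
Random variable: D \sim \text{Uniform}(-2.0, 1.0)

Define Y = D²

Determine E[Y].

E[D²] = Var(D) + (E[D])² = 0.75 + 0.25 = 1

1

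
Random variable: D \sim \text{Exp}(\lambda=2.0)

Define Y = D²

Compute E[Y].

Using E[X²] = Var(X) + (E[X])²:
E[D] = 0.5
Var(D) = 1/2.0^2 = 0.25
E[D²] = 0.25 + 0.5² = 0.25 + 0.25 = 0.5

0.5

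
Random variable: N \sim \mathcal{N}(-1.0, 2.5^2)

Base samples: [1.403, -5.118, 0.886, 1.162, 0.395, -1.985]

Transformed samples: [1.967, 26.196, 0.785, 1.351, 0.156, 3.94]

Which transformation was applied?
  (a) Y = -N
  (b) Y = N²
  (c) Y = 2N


Checking option (b) Y = N²:
  N = 1.403 -> Y = 1.967 ✓
  N = -5.118 -> Y = 26.196 ✓
  N = 0.886 -> Y = 0.785 ✓
All samples match this transformation.

(b) N²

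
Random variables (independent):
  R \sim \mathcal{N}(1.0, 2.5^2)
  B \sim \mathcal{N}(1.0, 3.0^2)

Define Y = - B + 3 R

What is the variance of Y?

For independent RVs: Var(aX + bY) = a²Var(X) + b²Var(Y)
Var(R) = 6.25
Var(B) = 9
Var(Y) = 3²*6.25 + (-1)²*9
= 9*6.25 + 1*9 = 65.25

65.25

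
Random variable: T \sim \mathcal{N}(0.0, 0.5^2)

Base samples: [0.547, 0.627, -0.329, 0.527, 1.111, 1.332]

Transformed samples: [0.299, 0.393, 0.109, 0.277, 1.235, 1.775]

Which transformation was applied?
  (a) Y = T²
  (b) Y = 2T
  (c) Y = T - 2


Checking option (a) Y = T²:
  T = 0.547 -> Y = 0.299 ✓
  T = 0.627 -> Y = 0.393 ✓
  T = -0.329 -> Y = 0.109 ✓
All samples match this transformation.

(a) T²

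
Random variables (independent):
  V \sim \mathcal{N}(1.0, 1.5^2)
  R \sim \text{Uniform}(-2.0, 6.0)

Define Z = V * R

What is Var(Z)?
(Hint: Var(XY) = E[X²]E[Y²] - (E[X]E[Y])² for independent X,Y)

Var(XY) = E[X²]E[Y²] - (E[X]E[Y])²
E[V] = 1, Var(V) = 2.25
E[R] = 2, Var(R) = 5.3333333
E[V²] = 2.25 + 1² = 3.25
E[R²] = 5.3333333 + 2² = 9.3333333
Var(Z) = 3.25*9.3333333 - (1*2)²
= 30.333333 - 4 = 26.333333

26.333333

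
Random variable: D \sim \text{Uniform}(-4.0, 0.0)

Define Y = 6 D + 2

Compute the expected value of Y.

For Y = 6D + 2:
E[Y] = 6 * E[D] + 2
E[D] = (-4 + 0)/2 = -2
E[Y] = 6 * (-2) + 2 = -10

-10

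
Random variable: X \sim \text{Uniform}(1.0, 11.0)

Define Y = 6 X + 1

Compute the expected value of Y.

For Y = 6X + 1:
E[Y] = 6 * E[X] + 1
E[X] = (1 + 11)/2 = 6
E[Y] = 6 * 6 + 1 = 37

37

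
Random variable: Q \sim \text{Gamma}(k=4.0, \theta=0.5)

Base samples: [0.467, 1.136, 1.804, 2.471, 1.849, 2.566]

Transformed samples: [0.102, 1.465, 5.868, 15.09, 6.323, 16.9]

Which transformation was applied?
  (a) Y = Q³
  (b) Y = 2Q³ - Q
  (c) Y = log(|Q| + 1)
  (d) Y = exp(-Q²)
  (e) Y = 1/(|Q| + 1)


Checking option (a) Y = Q³:
  Q = 0.467 -> Y = 0.102 ✓
  Q = 1.136 -> Y = 1.465 ✓
  Q = 1.804 -> Y = 5.868 ✓
All samples match this transformation.

(a) Q³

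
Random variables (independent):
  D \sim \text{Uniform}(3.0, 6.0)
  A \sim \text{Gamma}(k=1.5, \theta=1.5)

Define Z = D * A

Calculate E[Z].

For independent RVs: E[XY] = E[X]*E[Y]
E[D] = 4.5
E[A] = 2.25
E[Z] = 4.5 * 2.25 = 10.125

10.125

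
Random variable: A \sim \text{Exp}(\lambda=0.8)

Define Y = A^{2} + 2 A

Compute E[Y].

E[Y] = 1*E[A²] + 2*E[A]
E[A] = 1.25
E[A²] = Var(A) + (E[A])² = 1.5625 + 1.5625 = 3.125
E[Y] = 1*3.125 + 2*1.25 = 5.625

5.625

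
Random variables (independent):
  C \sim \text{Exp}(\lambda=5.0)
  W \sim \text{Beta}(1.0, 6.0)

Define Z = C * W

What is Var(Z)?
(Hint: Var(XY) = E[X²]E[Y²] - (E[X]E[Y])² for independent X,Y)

Var(XY) = E[X²]E[Y²] - (E[X]E[Y])²
E[C] = 0.2, Var(C) = 0.04
E[W] = 0.14285714, Var(W) = 0.015306122
E[C²] = 0.04 + 0.2² = 0.08
E[W²] = 0.015306122 + 0.14285714² = 0.035714286
Var(Z) = 0.08*0.035714286 - (0.2*0.14285714)²
= 0.0028571429 - 0.00081632653 = 0.0020408163

0.0020408163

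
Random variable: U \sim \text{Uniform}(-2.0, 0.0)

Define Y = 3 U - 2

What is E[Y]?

For Y = 3U - 2:
E[Y] = 3 * E[U] - 2
E[U] = (-2 + 0)/2 = -1
E[Y] = 3 * (-1) - 2 = -5

-5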